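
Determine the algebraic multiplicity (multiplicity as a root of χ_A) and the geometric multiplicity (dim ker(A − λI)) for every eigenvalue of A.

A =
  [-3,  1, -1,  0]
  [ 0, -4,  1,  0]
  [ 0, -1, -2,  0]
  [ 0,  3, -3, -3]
λ = -3: alg = 4, geom = 3

Step 1 — factor the characteristic polynomial to read off the algebraic multiplicities:
  χ_A(x) = (x + 3)^4

Step 2 — compute geometric multiplicities via the rank-nullity identity g(λ) = n − rank(A − λI):
  rank(A − (-3)·I) = 1, so dim ker(A − (-3)·I) = n − 1 = 3

Summary:
  λ = -3: algebraic multiplicity = 4, geometric multiplicity = 3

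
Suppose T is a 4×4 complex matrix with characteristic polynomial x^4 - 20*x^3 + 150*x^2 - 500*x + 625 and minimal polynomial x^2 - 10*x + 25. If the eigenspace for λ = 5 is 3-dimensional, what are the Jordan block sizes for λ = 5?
Block sizes for λ = 5: [2, 1, 1]

Step 1 — from the characteristic polynomial, algebraic multiplicity of λ = 5 is 4. From dim ker(T − (5)·I) = 3, there are exactly 3 Jordan blocks for λ = 5.
Step 2 — from the minimal polynomial, the factor (x − 5)^2 tells us the largest block for λ = 5 has size 2.
Step 3 — with total size 4, 3 blocks, and largest block 2, the block sizes (in nonincreasing order) are [2, 1, 1].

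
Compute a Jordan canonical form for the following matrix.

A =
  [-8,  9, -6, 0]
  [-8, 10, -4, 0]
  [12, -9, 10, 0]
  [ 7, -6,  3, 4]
J_2(4) ⊕ J_2(4)

The characteristic polynomial is
  det(x·I − A) = x^4 - 16*x^3 + 96*x^2 - 256*x + 256 = (x - 4)^4

Eigenvalues and multiplicities (the geometric multiplicity of λ is n − rank(A − λI), which equals the number of Jordan blocks for λ):
  λ = 4: algebraic multiplicity = 4, geometric multiplicity = 2

Determining the block sizes for each eigenvalue:
  λ = 4: with am = 4 and gm = 2, the partition is not yet determined (e.g. several partitions of 4 into 2 parts exist). Let N = A − (4)·I. Computing rank(N^1) = 2, rank(N^2) = 0; the number of blocks of size ≥ j is rank(N^{j−1}) − rank(N^j), giving [2, 2]. So we have 2 block(s) of size 2 → block sizes [2, 2]

Assembling the blocks gives a Jordan form
J =
  [4, 1, 0, 0]
  [0, 4, 0, 0]
  [0, 0, 4, 1]
  [0, 0, 0, 4]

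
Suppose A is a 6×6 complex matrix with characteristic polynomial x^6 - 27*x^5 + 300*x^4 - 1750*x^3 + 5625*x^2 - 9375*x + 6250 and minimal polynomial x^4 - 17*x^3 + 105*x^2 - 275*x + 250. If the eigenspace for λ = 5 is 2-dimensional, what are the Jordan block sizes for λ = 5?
Block sizes for λ = 5: [3, 2]

Step 1 — from the characteristic polynomial, algebraic multiplicity of λ = 5 is 5. From dim ker(A − (5)·I) = 2, there are exactly 2 Jordan blocks for λ = 5.
Step 2 — from the minimal polynomial, the factor (x − 5)^3 tells us the largest block for λ = 5 has size 3.
Step 3 — with total size 5, 2 blocks, and largest block 3, the block sizes (in nonincreasing order) are [3, 2].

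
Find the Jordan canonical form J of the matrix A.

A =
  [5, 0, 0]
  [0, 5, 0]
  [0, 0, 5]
J_1(5) ⊕ J_1(5) ⊕ J_1(5)

The characteristic polynomial is
  det(x·I − A) = x^3 - 15*x^2 + 75*x - 125 = (x - 5)^3

Eigenvalues and multiplicities (the geometric multiplicity of λ is n − rank(A − λI), which equals the number of Jordan blocks for λ):
  λ = 5: algebraic multiplicity = 3, geometric multiplicity = 3

Determining the block sizes for each eigenvalue:
  λ = 5: gm = am = 3, so every block has size 1 → block sizes [1, 1, 1]

Assembling the blocks gives a Jordan form
J =
  [5, 0, 0]
  [0, 5, 0]
  [0, 0, 5]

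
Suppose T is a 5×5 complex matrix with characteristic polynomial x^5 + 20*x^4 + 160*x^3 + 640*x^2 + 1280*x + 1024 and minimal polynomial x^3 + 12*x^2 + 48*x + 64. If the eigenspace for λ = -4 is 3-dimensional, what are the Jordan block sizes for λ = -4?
Block sizes for λ = -4: [3, 1, 1]

Step 1 — from the characteristic polynomial, algebraic multiplicity of λ = -4 is 5. From dim ker(T − (-4)·I) = 3, there are exactly 3 Jordan blocks for λ = -4.
Step 2 — from the minimal polynomial, the factor (x + 4)^3 tells us the largest block for λ = -4 has size 3.
Step 3 — with total size 5, 3 blocks, and largest block 3, the block sizes (in nonincreasing order) are [3, 1, 1].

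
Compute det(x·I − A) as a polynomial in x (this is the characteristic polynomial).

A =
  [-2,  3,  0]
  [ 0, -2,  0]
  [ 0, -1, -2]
x^3 + 6*x^2 + 12*x + 8

Expanding det(x·I − A) (e.g. by cofactor expansion or by noting that A is similar to its Jordan form J, which has the same characteristic polynomial as A) gives
  χ_A(x) = x^3 + 6*x^2 + 12*x + 8
which factors as (x + 2)^3. The eigenvalues (with algebraic multiplicities) are λ = -2 with multiplicity 3.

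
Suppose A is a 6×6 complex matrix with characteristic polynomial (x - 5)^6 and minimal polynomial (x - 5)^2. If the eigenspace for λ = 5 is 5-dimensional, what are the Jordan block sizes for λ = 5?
Block sizes for λ = 5: [2, 1, 1, 1, 1]

Step 1 — from the characteristic polynomial, algebraic multiplicity of λ = 5 is 6. From dim ker(A − (5)·I) = 5, there are exactly 5 Jordan blocks for λ = 5.
Step 2 — from the minimal polynomial, the factor (x − 5)^2 tells us the largest block for λ = 5 has size 2.
Step 3 — with total size 6, 5 blocks, and largest block 2, the block sizes (in nonincreasing order) are [2, 1, 1, 1, 1].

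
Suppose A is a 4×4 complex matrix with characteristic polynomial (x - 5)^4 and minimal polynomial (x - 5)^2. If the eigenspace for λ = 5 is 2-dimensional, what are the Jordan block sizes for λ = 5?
Block sizes for λ = 5: [2, 2]

Step 1 — from the characteristic polynomial, algebraic multiplicity of λ = 5 is 4. From dim ker(A − (5)·I) = 2, there are exactly 2 Jordan blocks for λ = 5.
Step 2 — from the minimal polynomial, the factor (x − 5)^2 tells us the largest block for λ = 5 has size 2.
Step 3 — with total size 4, 2 blocks, and largest block 2, the block sizes (in nonincreasing order) are [2, 2].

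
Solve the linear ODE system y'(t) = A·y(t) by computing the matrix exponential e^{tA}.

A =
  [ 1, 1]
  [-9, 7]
e^{tA} =
  [-3*t*exp(4*t) + exp(4*t), t*exp(4*t)]
  [-9*t*exp(4*t), 3*t*exp(4*t) + exp(4*t)]

Strategy: write A = P · J · P⁻¹ where J is a Jordan canonical form, so e^{tA} = P · e^{tJ} · P⁻¹, and e^{tJ} can be computed block-by-block.

A has Jordan form
J =
  [4, 1]
  [0, 4]
(up to reordering of blocks).

Per-block formulas:
  For a 2×2 Jordan block J_2(4): exp(t · J_2(4)) = e^(4t)·(I + t·N), where N is the 2×2 nilpotent shift.

After assembling e^{tJ} and conjugating by P, we get:

e^{tA} =
  [-3*t*exp(4*t) + exp(4*t), t*exp(4*t)]
  [-9*t*exp(4*t), 3*t*exp(4*t) + exp(4*t)]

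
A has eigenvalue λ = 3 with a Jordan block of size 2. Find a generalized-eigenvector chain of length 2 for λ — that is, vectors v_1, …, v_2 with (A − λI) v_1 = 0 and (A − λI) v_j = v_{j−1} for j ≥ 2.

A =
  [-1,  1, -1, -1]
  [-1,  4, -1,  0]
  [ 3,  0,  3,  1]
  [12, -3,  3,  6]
A Jordan chain for λ = 3 of length 2:
v_1 = (-4, -1, 3, 12)ᵀ
v_2 = (1, 0, 0, 0)ᵀ

Let N = A − (3)·I. We want v_2 with N^2 v_2 = 0 but N^1 v_2 ≠ 0; then v_{j-1} := N · v_j for j = 2, …, 2.

Pick v_2 = (1, 0, 0, 0)ᵀ.
Then v_1 = N · v_2 = (-4, -1, 3, 12)ᵀ.

Sanity check: (A − (3)·I) v_1 = (0, 0, 0, 0)ᵀ = 0. ✓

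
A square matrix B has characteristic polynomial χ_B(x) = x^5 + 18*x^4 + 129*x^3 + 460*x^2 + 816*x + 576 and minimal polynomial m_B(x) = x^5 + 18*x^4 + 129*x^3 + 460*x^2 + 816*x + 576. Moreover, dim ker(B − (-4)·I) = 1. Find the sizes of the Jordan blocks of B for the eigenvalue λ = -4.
Block sizes for λ = -4: [3]

Step 1 — from the characteristic polynomial, algebraic multiplicity of λ = -4 is 3. From dim ker(B − (-4)·I) = 1, there are exactly 1 Jordan blocks for λ = -4.
Step 2 — from the minimal polynomial, the factor (x + 4)^3 tells us the largest block for λ = -4 has size 3.
Step 3 — with total size 3, 1 blocks, and largest block 3, the block sizes (in nonincreasing order) are [3].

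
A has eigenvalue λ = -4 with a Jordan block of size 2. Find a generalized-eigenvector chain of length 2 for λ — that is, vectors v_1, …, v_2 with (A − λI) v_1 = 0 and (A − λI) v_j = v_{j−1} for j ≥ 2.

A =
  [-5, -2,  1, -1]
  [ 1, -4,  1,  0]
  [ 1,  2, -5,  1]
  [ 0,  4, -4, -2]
A Jordan chain for λ = -4 of length 2:
v_1 = (-1, 1, 1, 0)ᵀ
v_2 = (1, 0, 0, 0)ᵀ

Let N = A − (-4)·I. We want v_2 with N^2 v_2 = 0 but N^1 v_2 ≠ 0; then v_{j-1} := N · v_j for j = 2, …, 2.

Pick v_2 = (1, 0, 0, 0)ᵀ.
Then v_1 = N · v_2 = (-1, 1, 1, 0)ᵀ.

Sanity check: (A − (-4)·I) v_1 = (0, 0, 0, 0)ᵀ = 0. ✓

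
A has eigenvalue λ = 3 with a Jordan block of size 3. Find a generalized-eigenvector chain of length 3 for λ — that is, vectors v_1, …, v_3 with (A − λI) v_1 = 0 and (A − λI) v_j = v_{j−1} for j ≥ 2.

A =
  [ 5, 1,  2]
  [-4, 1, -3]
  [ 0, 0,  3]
A Jordan chain for λ = 3 of length 3:
v_1 = (1, -2, 0)ᵀ
v_2 = (2, -3, 0)ᵀ
v_3 = (0, 0, 1)ᵀ

Let N = A − (3)·I. We want v_3 with N^3 v_3 = 0 but N^2 v_3 ≠ 0; then v_{j-1} := N · v_j for j = 3, …, 2.

Pick v_3 = (0, 0, 1)ᵀ.
Then v_2 = N · v_3 = (2, -3, 0)ᵀ.
Then v_1 = N · v_2 = (1, -2, 0)ᵀ.

Sanity check: (A − (3)·I) v_1 = (0, 0, 0)ᵀ = 0. ✓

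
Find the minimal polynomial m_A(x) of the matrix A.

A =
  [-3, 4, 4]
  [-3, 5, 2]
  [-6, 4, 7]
x^2 - 6*x + 9

The characteristic polynomial is χ_A(x) = (x - 3)^3, so the eigenvalues are known. The minimal polynomial is
  m_A(x) = Π_λ (x − λ)^{k_λ}
where k_λ is the size of the *largest* Jordan block for λ (equivalently, the smallest k with (A − λI)^k v = 0 for every generalised eigenvector v of λ).

  λ = 3: largest Jordan block has size 2, contributing (x − 3)^2

So m_A(x) = (x - 3)^2 = x^2 - 6*x + 9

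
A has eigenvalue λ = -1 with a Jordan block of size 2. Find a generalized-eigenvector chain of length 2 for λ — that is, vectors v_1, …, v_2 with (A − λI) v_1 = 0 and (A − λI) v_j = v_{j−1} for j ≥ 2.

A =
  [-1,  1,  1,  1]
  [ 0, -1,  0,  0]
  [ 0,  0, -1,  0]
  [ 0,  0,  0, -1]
A Jordan chain for λ = -1 of length 2:
v_1 = (1, 0, 0, 0)ᵀ
v_2 = (0, 1, 0, 0)ᵀ

Let N = A − (-1)·I. We want v_2 with N^2 v_2 = 0 but N^1 v_2 ≠ 0; then v_{j-1} := N · v_j for j = 2, …, 2.

Pick v_2 = (0, 1, 0, 0)ᵀ.
Then v_1 = N · v_2 = (1, 0, 0, 0)ᵀ.

Sanity check: (A − (-1)·I) v_1 = (0, 0, 0, 0)ᵀ = 0. ✓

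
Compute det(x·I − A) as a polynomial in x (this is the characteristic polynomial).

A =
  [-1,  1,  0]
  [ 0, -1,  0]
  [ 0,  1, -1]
x^3 + 3*x^2 + 3*x + 1

Expanding det(x·I − A) (e.g. by cofactor expansion or by noting that A is similar to its Jordan form J, which has the same characteristic polynomial as A) gives
  χ_A(x) = x^3 + 3*x^2 + 3*x + 1
which factors as (x + 1)^3. The eigenvalues (with algebraic multiplicities) are λ = -1 with multiplicity 3.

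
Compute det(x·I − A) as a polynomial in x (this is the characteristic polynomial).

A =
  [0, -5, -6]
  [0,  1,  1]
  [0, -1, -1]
x^3

Expanding det(x·I − A) (e.g. by cofactor expansion or by noting that A is similar to its Jordan form J, which has the same characteristic polynomial as A) gives
  χ_A(x) = x^3
which factors as x^3. The eigenvalues (with algebraic multiplicities) are λ = 0 with multiplicity 3.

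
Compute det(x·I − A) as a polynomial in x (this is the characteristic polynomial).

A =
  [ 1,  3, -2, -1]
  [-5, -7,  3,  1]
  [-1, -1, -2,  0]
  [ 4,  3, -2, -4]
x^4 + 12*x^3 + 54*x^2 + 108*x + 81

Expanding det(x·I − A) (e.g. by cofactor expansion or by noting that A is similar to its Jordan form J, which has the same characteristic polynomial as A) gives
  χ_A(x) = x^4 + 12*x^3 + 54*x^2 + 108*x + 81
which factors as (x + 3)^4. The eigenvalues (with algebraic multiplicities) are λ = -3 with multiplicity 4.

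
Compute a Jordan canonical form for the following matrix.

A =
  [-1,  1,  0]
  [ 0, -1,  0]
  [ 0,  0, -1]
J_2(-1) ⊕ J_1(-1)

The characteristic polynomial is
  det(x·I − A) = x^3 + 3*x^2 + 3*x + 1 = (x + 1)^3

Eigenvalues and multiplicities (the geometric multiplicity of λ is n − rank(A − λI), which equals the number of Jordan blocks for λ):
  λ = -1: algebraic multiplicity = 3, geometric multiplicity = 2

Determining the block sizes for each eigenvalue:
  λ = -1: 2 blocks summing to 3 forces exactly one block of size 2 and the rest size 1 → block sizes [2, 1]

Assembling the blocks gives a Jordan form
J =
  [-1,  1,  0]
  [ 0, -1,  0]
  [ 0,  0, -1]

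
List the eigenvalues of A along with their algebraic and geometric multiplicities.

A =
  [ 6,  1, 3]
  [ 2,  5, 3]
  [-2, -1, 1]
λ = 4: alg = 3, geom = 2

Step 1 — factor the characteristic polynomial to read off the algebraic multiplicities:
  χ_A(x) = (x - 4)^3

Step 2 — compute geometric multiplicities via the rank-nullity identity g(λ) = n − rank(A − λI):
  rank(A − (4)·I) = 1, so dim ker(A − (4)·I) = n − 1 = 2

Summary:
  λ = 4: algebraic multiplicity = 3, geometric multiplicity = 2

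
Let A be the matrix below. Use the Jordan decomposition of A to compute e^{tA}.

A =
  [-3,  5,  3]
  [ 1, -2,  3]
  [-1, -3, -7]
e^{tA} =
  [3*t^2*exp(-4*t)/2 + t*exp(-4*t) + exp(-4*t), 3*t^2*exp(-4*t) + 5*t*exp(-4*t), 9*t^2*exp(-4*t)/2 + 3*t*exp(-4*t)]
  [t*exp(-4*t), 2*t*exp(-4*t) + exp(-4*t), 3*t*exp(-4*t)]
  [-t^2*exp(-4*t)/2 - t*exp(-4*t), -t^2*exp(-4*t) - 3*t*exp(-4*t), -3*t^2*exp(-4*t)/2 - 3*t*exp(-4*t) + exp(-4*t)]

Strategy: write A = P · J · P⁻¹ where J is a Jordan canonical form, so e^{tA} = P · e^{tJ} · P⁻¹, and e^{tJ} can be computed block-by-block.

A has Jordan form
J =
  [-4,  1,  0]
  [ 0, -4,  1]
  [ 0,  0, -4]
(up to reordering of blocks).

Per-block formulas:
  For a 3×3 Jordan block J_3(-4): exp(t · J_3(-4)) = e^(-4t)·(I + t·N + (t^2/2)·N^2), where N is the 3×3 nilpotent shift.

After assembling e^{tJ} and conjugating by P, we get:

e^{tA} =
  [3*t^2*exp(-4*t)/2 + t*exp(-4*t) + exp(-4*t), 3*t^2*exp(-4*t) + 5*t*exp(-4*t), 9*t^2*exp(-4*t)/2 + 3*t*exp(-4*t)]
  [t*exp(-4*t), 2*t*exp(-4*t) + exp(-4*t), 3*t*exp(-4*t)]
  [-t^2*exp(-4*t)/2 - t*exp(-4*t), -t^2*exp(-4*t) - 3*t*exp(-4*t), -3*t^2*exp(-4*t)/2 - 3*t*exp(-4*t) + exp(-4*t)]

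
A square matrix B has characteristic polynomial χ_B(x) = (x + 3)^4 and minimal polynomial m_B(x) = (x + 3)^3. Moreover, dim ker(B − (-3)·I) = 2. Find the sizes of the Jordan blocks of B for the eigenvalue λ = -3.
Block sizes for λ = -3: [3, 1]

Step 1 — from the characteristic polynomial, algebraic multiplicity of λ = -3 is 4. From dim ker(B − (-3)·I) = 2, there are exactly 2 Jordan blocks for λ = -3.
Step 2 — from the minimal polynomial, the factor (x + 3)^3 tells us the largest block for λ = -3 has size 3.
Step 3 — with total size 4, 2 blocks, and largest block 3, the block sizes (in nonincreasing order) are [3, 1].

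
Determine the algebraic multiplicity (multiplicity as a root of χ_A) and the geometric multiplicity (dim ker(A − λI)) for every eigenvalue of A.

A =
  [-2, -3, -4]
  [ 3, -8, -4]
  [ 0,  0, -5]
λ = -5: alg = 3, geom = 2

Step 1 — factor the characteristic polynomial to read off the algebraic multiplicities:
  χ_A(x) = (x + 5)^3

Step 2 — compute geometric multiplicities via the rank-nullity identity g(λ) = n − rank(A − λI):
  rank(A − (-5)·I) = 1, so dim ker(A − (-5)·I) = n − 1 = 2

Summary:
  λ = -5: algebraic multiplicity = 3, geometric multiplicity = 2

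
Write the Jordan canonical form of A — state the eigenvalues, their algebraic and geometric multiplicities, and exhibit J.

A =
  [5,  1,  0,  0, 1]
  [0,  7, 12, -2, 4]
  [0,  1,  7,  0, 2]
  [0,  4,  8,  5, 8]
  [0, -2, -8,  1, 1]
J_3(5) ⊕ J_2(5)

The characteristic polynomial is
  det(x·I − A) = x^5 - 25*x^4 + 250*x^3 - 1250*x^2 + 3125*x - 3125 = (x - 5)^5

Eigenvalues and multiplicities (the geometric multiplicity of λ is n − rank(A − λI), which equals the number of Jordan blocks for λ):
  λ = 5: algebraic multiplicity = 5, geometric multiplicity = 2

Determining the block sizes for each eigenvalue:
  λ = 5: with am = 5 and gm = 2, the partition is not yet determined (e.g. several partitions of 5 into 2 parts exist). Let N = A − (5)·I. Computing rank(N^1) = 3, rank(N^2) = 1, rank(N^3) = 0; the number of blocks of size ≥ j is rank(N^{j−1}) − rank(N^j), giving [2, 2, 1]. So we have 1 block(s) of size 3, 1 block(s) of size 2 → block sizes [3, 2]

Assembling the blocks gives a Jordan form
J =
  [5, 1, 0, 0, 0]
  [0, 5, 1, 0, 0]
  [0, 0, 5, 0, 0]
  [0, 0, 0, 5, 1]
  [0, 0, 0, 0, 5]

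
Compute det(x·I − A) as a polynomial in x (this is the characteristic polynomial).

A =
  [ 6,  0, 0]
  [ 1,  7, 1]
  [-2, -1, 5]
x^3 - 18*x^2 + 108*x - 216

Expanding det(x·I − A) (e.g. by cofactor expansion or by noting that A is similar to its Jordan form J, which has the same characteristic polynomial as A) gives
  χ_A(x) = x^3 - 18*x^2 + 108*x - 216
which factors as (x - 6)^3. The eigenvalues (with algebraic multiplicities) are λ = 6 with multiplicity 3.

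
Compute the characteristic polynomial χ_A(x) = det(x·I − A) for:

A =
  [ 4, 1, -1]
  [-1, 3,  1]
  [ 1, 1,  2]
x^3 - 9*x^2 + 27*x - 27

Expanding det(x·I − A) (e.g. by cofactor expansion or by noting that A is similar to its Jordan form J, which has the same characteristic polynomial as A) gives
  χ_A(x) = x^3 - 9*x^2 + 27*x - 27
which factors as (x - 3)^3. The eigenvalues (with algebraic multiplicities) are λ = 3 with multiplicity 3.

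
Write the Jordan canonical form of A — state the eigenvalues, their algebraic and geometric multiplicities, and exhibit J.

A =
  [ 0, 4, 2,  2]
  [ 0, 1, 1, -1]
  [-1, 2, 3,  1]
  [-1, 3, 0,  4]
J_3(2) ⊕ J_1(2)

The characteristic polynomial is
  det(x·I − A) = x^4 - 8*x^3 + 24*x^2 - 32*x + 16 = (x - 2)^4

Eigenvalues and multiplicities (the geometric multiplicity of λ is n − rank(A − λI), which equals the number of Jordan blocks for λ):
  λ = 2: algebraic multiplicity = 4, geometric multiplicity = 2

Determining the block sizes for each eigenvalue:
  λ = 2: with am = 4 and gm = 2, the partition is not yet determined (e.g. several partitions of 4 into 2 parts exist). Let N = A − (2)·I. Computing rank(N^1) = 2, rank(N^2) = 1, rank(N^3) = 0; the number of blocks of size ≥ j is rank(N^{j−1}) − rank(N^j), giving [2, 1, 1]. So we have 1 block(s) of size 3, 1 block(s) of size 1 → block sizes [3, 1]

Assembling the blocks gives a Jordan form
J =
  [2, 1, 0, 0]
  [0, 2, 1, 0]
  [0, 0, 2, 0]
  [0, 0, 0, 2]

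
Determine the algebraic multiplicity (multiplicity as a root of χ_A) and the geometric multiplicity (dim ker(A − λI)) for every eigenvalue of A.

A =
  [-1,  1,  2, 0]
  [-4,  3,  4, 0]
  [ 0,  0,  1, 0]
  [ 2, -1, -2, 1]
λ = 1: alg = 4, geom = 3

Step 1 — factor the characteristic polynomial to read off the algebraic multiplicities:
  χ_A(x) = (x - 1)^4

Step 2 — compute geometric multiplicities via the rank-nullity identity g(λ) = n − rank(A − λI):
  rank(A − (1)·I) = 1, so dim ker(A − (1)·I) = n − 1 = 3

Summary:
  λ = 1: algebraic multiplicity = 4, geometric multiplicity = 3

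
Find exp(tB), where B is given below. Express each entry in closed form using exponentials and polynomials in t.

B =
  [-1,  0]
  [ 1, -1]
e^{tB} =
  [exp(-t), 0]
  [t*exp(-t), exp(-t)]

Strategy: write B = P · J · P⁻¹ where J is a Jordan canonical form, so e^{tB} = P · e^{tJ} · P⁻¹, and e^{tJ} can be computed block-by-block.

B has Jordan form
J =
  [-1,  1]
  [ 0, -1]
(up to reordering of blocks).

Per-block formulas:
  For a 2×2 Jordan block J_2(-1): exp(t · J_2(-1)) = e^(-1t)·(I + t·N), where N is the 2×2 nilpotent shift.

After assembling e^{tJ} and conjugating by P, we get:

e^{tB} =
  [exp(-t), 0]
  [t*exp(-t), exp(-t)]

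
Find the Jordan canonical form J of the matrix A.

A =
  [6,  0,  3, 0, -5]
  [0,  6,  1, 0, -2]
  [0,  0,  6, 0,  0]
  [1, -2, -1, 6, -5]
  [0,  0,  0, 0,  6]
J_3(6) ⊕ J_2(6)

The characteristic polynomial is
  det(x·I − A) = x^5 - 30*x^4 + 360*x^3 - 2160*x^2 + 6480*x - 7776 = (x - 6)^5

Eigenvalues and multiplicities (the geometric multiplicity of λ is n − rank(A − λI), which equals the number of Jordan blocks for λ):
  λ = 6: algebraic multiplicity = 5, geometric multiplicity = 2

Determining the block sizes for each eigenvalue:
  λ = 6: with am = 5 and gm = 2, the partition is not yet determined (e.g. several partitions of 5 into 2 parts exist). Let N = A − (6)·I. Computing rank(N^1) = 3, rank(N^2) = 1, rank(N^3) = 0; the number of blocks of size ≥ j is rank(N^{j−1}) − rank(N^j), giving [2, 2, 1]. So we have 1 block(s) of size 3, 1 block(s) of size 2 → block sizes [3, 2]

Assembling the blocks gives a Jordan form
J =
  [6, 1, 0, 0, 0]
  [0, 6, 1, 0, 0]
  [0, 0, 6, 0, 0]
  [0, 0, 0, 6, 1]
  [0, 0, 0, 0, 6]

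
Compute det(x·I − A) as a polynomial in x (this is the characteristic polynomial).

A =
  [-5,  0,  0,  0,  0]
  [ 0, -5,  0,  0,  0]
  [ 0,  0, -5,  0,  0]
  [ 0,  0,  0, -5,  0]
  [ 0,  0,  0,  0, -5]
x^5 + 25*x^4 + 250*x^3 + 1250*x^2 + 3125*x + 3125

Expanding det(x·I − A) (e.g. by cofactor expansion or by noting that A is similar to its Jordan form J, which has the same characteristic polynomial as A) gives
  χ_A(x) = x^5 + 25*x^4 + 250*x^3 + 1250*x^2 + 3125*x + 3125
which factors as (x + 5)^5. The eigenvalues (with algebraic multiplicities) are λ = -5 with multiplicity 5.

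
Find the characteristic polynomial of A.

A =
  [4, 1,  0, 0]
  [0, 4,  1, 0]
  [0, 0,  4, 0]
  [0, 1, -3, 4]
x^4 - 16*x^3 + 96*x^2 - 256*x + 256

Expanding det(x·I − A) (e.g. by cofactor expansion or by noting that A is similar to its Jordan form J, which has the same characteristic polynomial as A) gives
  χ_A(x) = x^4 - 16*x^3 + 96*x^2 - 256*x + 256
which factors as (x - 4)^4. The eigenvalues (with algebraic multiplicities) are λ = 4 with multiplicity 4.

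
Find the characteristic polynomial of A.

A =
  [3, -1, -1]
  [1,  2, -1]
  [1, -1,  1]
x^3 - 6*x^2 + 12*x - 8

Expanding det(x·I − A) (e.g. by cofactor expansion or by noting that A is similar to its Jordan form J, which has the same characteristic polynomial as A) gives
  χ_A(x) = x^3 - 6*x^2 + 12*x - 8
which factors as (x - 2)^3. The eigenvalues (with algebraic multiplicities) are λ = 2 with multiplicity 3.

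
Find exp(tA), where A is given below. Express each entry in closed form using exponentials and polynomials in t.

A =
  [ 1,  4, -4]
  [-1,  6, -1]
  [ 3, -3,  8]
e^{tA} =
  [-4*t*exp(5*t) + exp(5*t), 4*t*exp(5*t), -4*t*exp(5*t)]
  [-t*exp(5*t), t*exp(5*t) + exp(5*t), -t*exp(5*t)]
  [3*t*exp(5*t), -3*t*exp(5*t), 3*t*exp(5*t) + exp(5*t)]

Strategy: write A = P · J · P⁻¹ where J is a Jordan canonical form, so e^{tA} = P · e^{tJ} · P⁻¹, and e^{tJ} can be computed block-by-block.

A has Jordan form
J =
  [5, 1, 0]
  [0, 5, 0]
  [0, 0, 5]
(up to reordering of blocks).

Per-block formulas:
  For a 2×2 Jordan block J_2(5): exp(t · J_2(5)) = e^(5t)·(I + t·N), where N is the 2×2 nilpotent shift.
  For a 1×1 block at λ = 5: exp(t · [5]) = [e^(5t)].

After assembling e^{tJ} and conjugating by P, we get:

e^{tA} =
  [-4*t*exp(5*t) + exp(5*t), 4*t*exp(5*t), -4*t*exp(5*t)]
  [-t*exp(5*t), t*exp(5*t) + exp(5*t), -t*exp(5*t)]
  [3*t*exp(5*t), -3*t*exp(5*t), 3*t*exp(5*t) + exp(5*t)]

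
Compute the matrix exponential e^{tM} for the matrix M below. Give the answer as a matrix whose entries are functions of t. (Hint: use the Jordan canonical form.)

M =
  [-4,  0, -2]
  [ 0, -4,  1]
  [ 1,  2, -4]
e^{tM} =
  [-t^2*exp(-4*t) + exp(-4*t), -2*t^2*exp(-4*t), -2*t*exp(-4*t)]
  [t^2*exp(-4*t)/2, t^2*exp(-4*t) + exp(-4*t), t*exp(-4*t)]
  [t*exp(-4*t), 2*t*exp(-4*t), exp(-4*t)]

Strategy: write M = P · J · P⁻¹ where J is a Jordan canonical form, so e^{tM} = P · e^{tJ} · P⁻¹, and e^{tJ} can be computed block-by-block.

M has Jordan form
J =
  [-4,  1,  0]
  [ 0, -4,  1]
  [ 0,  0, -4]
(up to reordering of blocks).

Per-block formulas:
  For a 3×3 Jordan block J_3(-4): exp(t · J_3(-4)) = e^(-4t)·(I + t·N + (t^2/2)·N^2), where N is the 3×3 nilpotent shift.

After assembling e^{tJ} and conjugating by P, we get:

e^{tM} =
  [-t^2*exp(-4*t) + exp(-4*t), -2*t^2*exp(-4*t), -2*t*exp(-4*t)]
  [t^2*exp(-4*t)/2, t^2*exp(-4*t) + exp(-4*t), t*exp(-4*t)]
  [t*exp(-4*t), 2*t*exp(-4*t), exp(-4*t)]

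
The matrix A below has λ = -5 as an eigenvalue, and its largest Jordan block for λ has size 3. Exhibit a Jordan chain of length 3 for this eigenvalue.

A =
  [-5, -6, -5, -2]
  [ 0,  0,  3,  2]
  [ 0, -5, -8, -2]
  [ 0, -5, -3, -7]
A Jordan chain for λ = -5 of length 3:
v_1 = (5, 0, 0, 0)ᵀ
v_2 = (-6, 5, -5, -5)ᵀ
v_3 = (0, 1, 0, 0)ᵀ

Let N = A − (-5)·I. We want v_3 with N^3 v_3 = 0 but N^2 v_3 ≠ 0; then v_{j-1} := N · v_j for j = 3, …, 2.

Pick v_3 = (0, 1, 0, 0)ᵀ.
Then v_2 = N · v_3 = (-6, 5, -5, -5)ᵀ.
Then v_1 = N · v_2 = (5, 0, 0, 0)ᵀ.

Sanity check: (A − (-5)·I) v_1 = (0, 0, 0, 0)ᵀ = 0. ✓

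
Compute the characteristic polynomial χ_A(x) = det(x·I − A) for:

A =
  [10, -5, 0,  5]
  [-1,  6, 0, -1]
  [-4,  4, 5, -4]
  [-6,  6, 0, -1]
x^4 - 20*x^3 + 150*x^2 - 500*x + 625

Expanding det(x·I − A) (e.g. by cofactor expansion or by noting that A is similar to its Jordan form J, which has the same characteristic polynomial as A) gives
  χ_A(x) = x^4 - 20*x^3 + 150*x^2 - 500*x + 625
which factors as (x - 5)^4. The eigenvalues (with algebraic multiplicities) are λ = 5 with multiplicity 4.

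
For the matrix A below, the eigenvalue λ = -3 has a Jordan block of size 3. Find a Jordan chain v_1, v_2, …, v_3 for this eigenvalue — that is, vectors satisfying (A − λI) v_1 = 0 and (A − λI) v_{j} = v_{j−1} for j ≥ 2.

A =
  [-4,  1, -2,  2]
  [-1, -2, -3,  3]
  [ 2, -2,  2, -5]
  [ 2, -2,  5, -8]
A Jordan chain for λ = -3 of length 3:
v_1 = (-1, -1, 2, 2)ᵀ
v_2 = (-2, -3, 5, 5)ᵀ
v_3 = (0, 0, 1, 0)ᵀ

Let N = A − (-3)·I. We want v_3 with N^3 v_3 = 0 but N^2 v_3 ≠ 0; then v_{j-1} := N · v_j for j = 3, …, 2.

Pick v_3 = (0, 0, 1, 0)ᵀ.
Then v_2 = N · v_3 = (-2, -3, 5, 5)ᵀ.
Then v_1 = N · v_2 = (-1, -1, 2, 2)ᵀ.

Sanity check: (A − (-3)·I) v_1 = (0, 0, 0, 0)ᵀ = 0. ✓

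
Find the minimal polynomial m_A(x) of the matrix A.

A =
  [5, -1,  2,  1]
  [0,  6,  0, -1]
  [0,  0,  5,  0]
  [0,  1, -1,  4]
x^3 - 15*x^2 + 75*x - 125

The characteristic polynomial is χ_A(x) = (x - 5)^4, so the eigenvalues are known. The minimal polynomial is
  m_A(x) = Π_λ (x − λ)^{k_λ}
where k_λ is the size of the *largest* Jordan block for λ (equivalently, the smallest k with (A − λI)^k v = 0 for every generalised eigenvector v of λ).

  λ = 5: largest Jordan block has size 3, contributing (x − 5)^3

So m_A(x) = (x - 5)^3 = x^3 - 15*x^2 + 75*x - 125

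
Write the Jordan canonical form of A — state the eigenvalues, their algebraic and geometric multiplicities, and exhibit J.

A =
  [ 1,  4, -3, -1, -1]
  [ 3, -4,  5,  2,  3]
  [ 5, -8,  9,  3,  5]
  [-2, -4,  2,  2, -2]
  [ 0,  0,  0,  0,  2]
J_2(2) ⊕ J_2(2) ⊕ J_1(2)

The characteristic polynomial is
  det(x·I − A) = x^5 - 10*x^4 + 40*x^3 - 80*x^2 + 80*x - 32 = (x - 2)^5

Eigenvalues and multiplicities (the geometric multiplicity of λ is n − rank(A − λI), which equals the number of Jordan blocks for λ):
  λ = 2: algebraic multiplicity = 5, geometric multiplicity = 3

Determining the block sizes for each eigenvalue:
  λ = 2: with am = 5 and gm = 3, the partition is not yet determined (e.g. several partitions of 5 into 3 parts exist). Let N = A − (2)·I. Computing rank(N^1) = 2, rank(N^2) = 0; the number of blocks of size ≥ j is rank(N^{j−1}) − rank(N^j), giving [3, 2]. So we have 2 block(s) of size 2, 1 block(s) of size 1 → block sizes [2, 2, 1]

Assembling the blocks gives a Jordan form
J =
  [2, 1, 0, 0, 0]
  [0, 2, 0, 0, 0]
  [0, 0, 2, 1, 0]
  [0, 0, 0, 2, 0]
  [0, 0, 0, 0, 2]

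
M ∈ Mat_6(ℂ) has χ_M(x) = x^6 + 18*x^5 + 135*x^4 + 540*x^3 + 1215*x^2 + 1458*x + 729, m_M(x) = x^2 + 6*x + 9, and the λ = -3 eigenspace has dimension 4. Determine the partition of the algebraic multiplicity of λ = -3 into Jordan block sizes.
Block sizes for λ = -3: [2, 2, 1, 1]

Step 1 — from the characteristic polynomial, algebraic multiplicity of λ = -3 is 6. From dim ker(M − (-3)·I) = 4, there are exactly 4 Jordan blocks for λ = -3.
Step 2 — from the minimal polynomial, the factor (x + 3)^2 tells us the largest block for λ = -3 has size 2.
Step 3 — with total size 6, 4 blocks, and largest block 2, the block sizes (in nonincreasing order) are [2, 2, 1, 1].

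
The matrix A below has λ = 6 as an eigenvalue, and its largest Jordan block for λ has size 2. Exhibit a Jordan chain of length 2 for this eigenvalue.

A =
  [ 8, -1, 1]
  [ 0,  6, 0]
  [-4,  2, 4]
A Jordan chain for λ = 6 of length 2:
v_1 = (2, 0, -4)ᵀ
v_2 = (1, 0, 0)ᵀ

Let N = A − (6)·I. We want v_2 with N^2 v_2 = 0 but N^1 v_2 ≠ 0; then v_{j-1} := N · v_j for j = 2, …, 2.

Pick v_2 = (1, 0, 0)ᵀ.
Then v_1 = N · v_2 = (2, 0, -4)ᵀ.

Sanity check: (A − (6)·I) v_1 = (0, 0, 0)ᵀ = 0. ✓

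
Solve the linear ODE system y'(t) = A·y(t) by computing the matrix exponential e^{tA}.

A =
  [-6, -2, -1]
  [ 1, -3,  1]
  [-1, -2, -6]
e^{tA} =
  [-t*exp(-5*t) + exp(-5*t), -2*t*exp(-5*t), -t*exp(-5*t)]
  [t*exp(-5*t), 2*t*exp(-5*t) + exp(-5*t), t*exp(-5*t)]
  [-t*exp(-5*t), -2*t*exp(-5*t), -t*exp(-5*t) + exp(-5*t)]

Strategy: write A = P · J · P⁻¹ where J is a Jordan canonical form, so e^{tA} = P · e^{tJ} · P⁻¹, and e^{tJ} can be computed block-by-block.

A has Jordan form
J =
  [-5,  1,  0]
  [ 0, -5,  0]
  [ 0,  0, -5]
(up to reordering of blocks).

Per-block formulas:
  For a 2×2 Jordan block J_2(-5): exp(t · J_2(-5)) = e^(-5t)·(I + t·N), where N is the 2×2 nilpotent shift.
  For a 1×1 block at λ = -5: exp(t · [-5]) = [e^(-5t)].

After assembling e^{tJ} and conjugating by P, we get:

e^{tA} =
  [-t*exp(-5*t) + exp(-5*t), -2*t*exp(-5*t), -t*exp(-5*t)]
  [t*exp(-5*t), 2*t*exp(-5*t) + exp(-5*t), t*exp(-5*t)]
  [-t*exp(-5*t), -2*t*exp(-5*t), -t*exp(-5*t) + exp(-5*t)]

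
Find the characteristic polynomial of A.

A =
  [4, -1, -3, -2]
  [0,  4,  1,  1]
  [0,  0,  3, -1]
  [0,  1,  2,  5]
x^4 - 16*x^3 + 96*x^2 - 256*x + 256

Expanding det(x·I − A) (e.g. by cofactor expansion or by noting that A is similar to its Jordan form J, which has the same characteristic polynomial as A) gives
  χ_A(x) = x^4 - 16*x^3 + 96*x^2 - 256*x + 256
which factors as (x - 4)^4. The eigenvalues (with algebraic multiplicities) are λ = 4 with multiplicity 4.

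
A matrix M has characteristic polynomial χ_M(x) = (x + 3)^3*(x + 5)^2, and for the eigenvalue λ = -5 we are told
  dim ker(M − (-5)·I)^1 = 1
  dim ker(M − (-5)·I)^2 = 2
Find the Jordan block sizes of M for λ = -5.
Block sizes for λ = -5: [2]

From the dimensions of kernels of powers, the number of Jordan blocks of size at least j is d_j − d_{j−1} where d_j = dim ker(N^j) (with d_0 = 0). Computing the differences gives [1, 1].
The number of blocks of size exactly k is (#blocks of size ≥ k) − (#blocks of size ≥ k + 1), so the partition is: 1 block(s) of size 2.
In nonincreasing order the block sizes are [2].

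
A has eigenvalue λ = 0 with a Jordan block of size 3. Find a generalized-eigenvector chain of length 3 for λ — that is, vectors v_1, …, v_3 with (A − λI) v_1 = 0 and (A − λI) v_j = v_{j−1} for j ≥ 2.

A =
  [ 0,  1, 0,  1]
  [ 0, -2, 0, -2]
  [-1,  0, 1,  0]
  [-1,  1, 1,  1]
A Jordan chain for λ = 0 of length 3:
v_1 = (-1, 2, -1, -2)ᵀ
v_2 = (0, 0, -1, -1)ᵀ
v_3 = (1, 0, 0, 0)ᵀ

Let N = A − (0)·I. We want v_3 with N^3 v_3 = 0 but N^2 v_3 ≠ 0; then v_{j-1} := N · v_j for j = 3, …, 2.

Pick v_3 = (1, 0, 0, 0)ᵀ.
Then v_2 = N · v_3 = (0, 0, -1, -1)ᵀ.
Then v_1 = N · v_2 = (-1, 2, -1, -2)ᵀ.

Sanity check: (A − (0)·I) v_1 = (0, 0, 0, 0)ᵀ = 0. ✓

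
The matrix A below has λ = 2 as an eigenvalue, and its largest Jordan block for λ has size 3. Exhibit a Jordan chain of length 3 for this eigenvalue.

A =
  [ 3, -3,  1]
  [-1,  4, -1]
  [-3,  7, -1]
A Jordan chain for λ = 2 of length 3:
v_1 = (1, 0, -1)ᵀ
v_2 = (1, -1, -3)ᵀ
v_3 = (1, 0, 0)ᵀ

Let N = A − (2)·I. We want v_3 with N^3 v_3 = 0 but N^2 v_3 ≠ 0; then v_{j-1} := N · v_j for j = 3, …, 2.

Pick v_3 = (1, 0, 0)ᵀ.
Then v_2 = N · v_3 = (1, -1, -3)ᵀ.
Then v_1 = N · v_2 = (1, 0, -1)ᵀ.

Sanity check: (A − (2)·I) v_1 = (0, 0, 0)ᵀ = 0. ✓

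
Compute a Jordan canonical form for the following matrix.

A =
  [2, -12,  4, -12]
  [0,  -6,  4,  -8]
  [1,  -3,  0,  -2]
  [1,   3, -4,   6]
J_2(0) ⊕ J_1(0) ⊕ J_1(2)

The characteristic polynomial is
  det(x·I − A) = x^4 - 2*x^3 = x^3*(x - 2)

Eigenvalues and multiplicities (the geometric multiplicity of λ is n − rank(A − λI), which equals the number of Jordan blocks for λ):
  λ = 0: algebraic multiplicity = 3, geometric multiplicity = 2
  λ = 2: algebraic multiplicity = 1, geometric multiplicity = 1

Determining the block sizes for each eigenvalue:
  λ = 0: 2 blocks summing to 3 forces exactly one block of size 2 and the rest size 1 → block sizes [2, 1]
  λ = 2: one block (gm = 1), so the single block has size am = 1 → block sizes [1]

Assembling the blocks gives a Jordan form
J =
  [0, 1, 0, 0]
  [0, 0, 0, 0]
  [0, 0, 0, 0]
  [0, 0, 0, 2]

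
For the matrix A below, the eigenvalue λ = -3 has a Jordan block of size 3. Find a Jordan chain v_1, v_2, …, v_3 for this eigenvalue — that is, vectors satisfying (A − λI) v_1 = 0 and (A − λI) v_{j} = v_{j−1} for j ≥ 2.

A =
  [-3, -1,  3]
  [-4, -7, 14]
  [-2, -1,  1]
A Jordan chain for λ = -3 of length 3:
v_1 = (-2, -12, -4)ᵀ
v_2 = (0, -4, -2)ᵀ
v_3 = (1, 0, 0)ᵀ

Let N = A − (-3)·I. We want v_3 with N^3 v_3 = 0 but N^2 v_3 ≠ 0; then v_{j-1} := N · v_j for j = 3, …, 2.

Pick v_3 = (1, 0, 0)ᵀ.
Then v_2 = N · v_3 = (0, -4, -2)ᵀ.
Then v_1 = N · v_2 = (-2, -12, -4)ᵀ.

Sanity check: (A − (-3)·I) v_1 = (0, 0, 0)ᵀ = 0. ✓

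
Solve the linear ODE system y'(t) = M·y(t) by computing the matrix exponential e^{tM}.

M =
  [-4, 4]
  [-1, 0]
e^{tM} =
  [-2*t*exp(-2*t) + exp(-2*t), 4*t*exp(-2*t)]
  [-t*exp(-2*t), 2*t*exp(-2*t) + exp(-2*t)]

Strategy: write M = P · J · P⁻¹ where J is a Jordan canonical form, so e^{tM} = P · e^{tJ} · P⁻¹, and e^{tJ} can be computed block-by-block.

M has Jordan form
J =
  [-2,  1]
  [ 0, -2]
(up to reordering of blocks).

Per-block formulas:
  For a 2×2 Jordan block J_2(-2): exp(t · J_2(-2)) = e^(-2t)·(I + t·N), where N is the 2×2 nilpotent shift.

After assembling e^{tJ} and conjugating by P, we get:

e^{tM} =
  [-2*t*exp(-2*t) + exp(-2*t), 4*t*exp(-2*t)]
  [-t*exp(-2*t), 2*t*exp(-2*t) + exp(-2*t)]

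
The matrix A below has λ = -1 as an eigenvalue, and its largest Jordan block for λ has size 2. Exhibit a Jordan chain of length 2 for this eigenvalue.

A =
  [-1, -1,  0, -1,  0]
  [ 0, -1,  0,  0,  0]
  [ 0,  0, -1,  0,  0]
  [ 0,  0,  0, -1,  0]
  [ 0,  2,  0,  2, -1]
A Jordan chain for λ = -1 of length 2:
v_1 = (-1, 0, 0, 0, 2)ᵀ
v_2 = (0, 1, 0, 0, 0)ᵀ

Let N = A − (-1)·I. We want v_2 with N^2 v_2 = 0 but N^1 v_2 ≠ 0; then v_{j-1} := N · v_j for j = 2, …, 2.

Pick v_2 = (0, 1, 0, 0, 0)ᵀ.
Then v_1 = N · v_2 = (-1, 0, 0, 0, 2)ᵀ.

Sanity check: (A − (-1)·I) v_1 = (0, 0, 0, 0, 0)ᵀ = 0. ✓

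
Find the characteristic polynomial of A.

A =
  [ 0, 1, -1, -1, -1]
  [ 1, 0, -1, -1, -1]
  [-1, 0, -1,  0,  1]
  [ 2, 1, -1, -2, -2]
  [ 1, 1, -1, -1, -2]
x^5 + 5*x^4 + 10*x^3 + 10*x^2 + 5*x + 1

Expanding det(x·I − A) (e.g. by cofactor expansion or by noting that A is similar to its Jordan form J, which has the same characteristic polynomial as A) gives
  χ_A(x) = x^5 + 5*x^4 + 10*x^3 + 10*x^2 + 5*x + 1
which factors as (x + 1)^5. The eigenvalues (with algebraic multiplicities) are λ = -1 with multiplicity 5.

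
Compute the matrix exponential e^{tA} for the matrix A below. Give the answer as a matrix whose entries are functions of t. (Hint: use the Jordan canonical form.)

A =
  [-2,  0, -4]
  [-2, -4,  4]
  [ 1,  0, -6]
e^{tA} =
  [2*t*exp(-4*t) + exp(-4*t), 0, -4*t*exp(-4*t)]
  [-2*t*exp(-4*t), exp(-4*t), 4*t*exp(-4*t)]
  [t*exp(-4*t), 0, -2*t*exp(-4*t) + exp(-4*t)]

Strategy: write A = P · J · P⁻¹ where J is a Jordan canonical form, so e^{tA} = P · e^{tJ} · P⁻¹, and e^{tJ} can be computed block-by-block.

A has Jordan form
J =
  [-4,  1,  0]
  [ 0, -4,  0]
  [ 0,  0, -4]
(up to reordering of blocks).

Per-block formulas:
  For a 2×2 Jordan block J_2(-4): exp(t · J_2(-4)) = e^(-4t)·(I + t·N), where N is the 2×2 nilpotent shift.
  For a 1×1 block at λ = -4: exp(t · [-4]) = [e^(-4t)].

After assembling e^{tJ} and conjugating by P, we get:

e^{tA} =
  [2*t*exp(-4*t) + exp(-4*t), 0, -4*t*exp(-4*t)]
  [-2*t*exp(-4*t), exp(-4*t), 4*t*exp(-4*t)]
  [t*exp(-4*t), 0, -2*t*exp(-4*t) + exp(-4*t)]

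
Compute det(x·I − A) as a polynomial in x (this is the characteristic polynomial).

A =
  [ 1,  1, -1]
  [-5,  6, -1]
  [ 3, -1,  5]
x^3 - 12*x^2 + 48*x - 64

Expanding det(x·I − A) (e.g. by cofactor expansion or by noting that A is similar to its Jordan form J, which has the same characteristic polynomial as A) gives
  χ_A(x) = x^3 - 12*x^2 + 48*x - 64
which factors as (x - 4)^3. The eigenvalues (with algebraic multiplicities) are λ = 4 with multiplicity 3.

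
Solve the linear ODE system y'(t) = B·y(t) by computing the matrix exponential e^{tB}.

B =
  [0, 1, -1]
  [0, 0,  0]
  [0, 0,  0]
e^{tB} =
  [1, t, -t]
  [0, 1, 0]
  [0, 0, 1]

Strategy: write B = P · J · P⁻¹ where J is a Jordan canonical form, so e^{tB} = P · e^{tJ} · P⁻¹, and e^{tJ} can be computed block-by-block.

B has Jordan form
J =
  [0, 1, 0]
  [0, 0, 0]
  [0, 0, 0]
(up to reordering of blocks).

Per-block formulas:
  For a 2×2 Jordan block J_2(0): exp(t · J_2(0)) = e^(0t)·(I + t·N), where N is the 2×2 nilpotent shift.
  For a 1×1 block at λ = 0: exp(t · [0]) = [e^(0t)].

After assembling e^{tJ} and conjugating by P, we get:

e^{tB} =
  [1, t, -t]
  [0, 1, 0]
  [0, 0, 1]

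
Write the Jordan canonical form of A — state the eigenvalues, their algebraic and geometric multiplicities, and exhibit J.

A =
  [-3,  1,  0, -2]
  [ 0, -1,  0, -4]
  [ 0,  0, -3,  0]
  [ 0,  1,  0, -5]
J_2(-3) ⊕ J_1(-3) ⊕ J_1(-3)

The characteristic polynomial is
  det(x·I − A) = x^4 + 12*x^3 + 54*x^2 + 108*x + 81 = (x + 3)^4

Eigenvalues and multiplicities (the geometric multiplicity of λ is n − rank(A − λI), which equals the number of Jordan blocks for λ):
  λ = -3: algebraic multiplicity = 4, geometric multiplicity = 3

Determining the block sizes for each eigenvalue:
  λ = -3: 3 blocks summing to 4 forces exactly one block of size 2 and the rest size 1 → block sizes [2, 1, 1]

Assembling the blocks gives a Jordan form
J =
  [-3,  1,  0,  0]
  [ 0, -3,  0,  0]
  [ 0,  0, -3,  0]
  [ 0,  0,  0, -3]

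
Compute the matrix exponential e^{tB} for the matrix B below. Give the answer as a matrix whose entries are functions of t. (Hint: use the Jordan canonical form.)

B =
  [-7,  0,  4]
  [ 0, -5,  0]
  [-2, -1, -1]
e^{tB} =
  [-exp(-3*t) + 2*exp(-5*t), 2*t*exp(-5*t) - exp(-3*t) + exp(-5*t), 2*exp(-3*t) - 2*exp(-5*t)]
  [0, exp(-5*t), 0]
  [-exp(-3*t) + exp(-5*t), t*exp(-5*t) - exp(-3*t) + exp(-5*t), 2*exp(-3*t) - exp(-5*t)]

Strategy: write B = P · J · P⁻¹ where J is a Jordan canonical form, so e^{tB} = P · e^{tJ} · P⁻¹, and e^{tJ} can be computed block-by-block.

B has Jordan form
J =
  [-5,  1,  0]
  [ 0, -5,  0]
  [ 0,  0, -3]
(up to reordering of blocks).

Per-block formulas:
  For a 2×2 Jordan block J_2(-5): exp(t · J_2(-5)) = e^(-5t)·(I + t·N), where N is the 2×2 nilpotent shift.
  For a 1×1 block at λ = -3: exp(t · [-3]) = [e^(-3t)].

After assembling e^{tJ} and conjugating by P, we get:

e^{tB} =
  [-exp(-3*t) + 2*exp(-5*t), 2*t*exp(-5*t) - exp(-3*t) + exp(-5*t), 2*exp(-3*t) - 2*exp(-5*t)]
  [0, exp(-5*t), 0]
  [-exp(-3*t) + exp(-5*t), t*exp(-5*t) - exp(-3*t) + exp(-5*t), 2*exp(-3*t) - exp(-5*t)]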